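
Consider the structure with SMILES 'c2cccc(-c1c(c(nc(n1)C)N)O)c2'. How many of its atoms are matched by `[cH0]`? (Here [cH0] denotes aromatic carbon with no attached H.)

5

The query [cH0] means: aromatic carbon with no attached hydrogen (substituted or ring-fusion).
Check the 15 heavy atoms by environment: 2× n (aromatic, H0) → no; 5× c (aromatic, H0) → match; 1× C (H3) → no; 5× c (aromatic, H1) → no; 1× O (H1) → no; 1× N (H2) → no.
That gives 5 matching atoms.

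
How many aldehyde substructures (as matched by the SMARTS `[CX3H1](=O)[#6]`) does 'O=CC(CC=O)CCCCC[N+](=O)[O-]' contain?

[CX3H1](=O)[#6] is the SMARTS for an aldehyde: an sp2 carbon with one H, double-bonded to O and single-bonded to carbon.
The molecule carries 2 separate instances of an aldehyde (-CHO) meeting every constraint; each maps to a distinct set of atoms, giving 2 matches.

2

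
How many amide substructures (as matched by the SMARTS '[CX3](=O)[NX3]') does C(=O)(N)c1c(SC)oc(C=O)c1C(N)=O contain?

[CX3](=O)[NX3] is the SMARTS for an amide: a carbonyl carbon bonded to a trivalent nitrogen.
The molecule carries 2 separate instances of a primary amide (-C(=O)NH2) meeting every constraint; each maps to a distinct set of atoms, giving 2 matches.

2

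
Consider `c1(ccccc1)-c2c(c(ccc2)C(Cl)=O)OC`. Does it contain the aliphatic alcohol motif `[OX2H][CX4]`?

No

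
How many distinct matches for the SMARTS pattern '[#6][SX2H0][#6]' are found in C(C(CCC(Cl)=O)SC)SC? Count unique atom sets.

2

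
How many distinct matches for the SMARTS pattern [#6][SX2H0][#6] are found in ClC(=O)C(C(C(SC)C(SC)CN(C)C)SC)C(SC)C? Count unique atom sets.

[#6][SX2H0][#6] is the SMARTS for a thioether: an aliphatic sulfur bridging two carbons with no H on the sulfur.
The molecule carries 4 separate instances of a methylthio ether (-SCH3) meeting every constraint; each maps to a distinct set of atoms, giving 4 matches.

4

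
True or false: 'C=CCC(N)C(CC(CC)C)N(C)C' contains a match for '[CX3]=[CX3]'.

True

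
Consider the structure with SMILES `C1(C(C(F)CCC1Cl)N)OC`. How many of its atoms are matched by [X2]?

The query [X2] means: any atom with exactly two total connections (bonds + H).
Check the 11 heavy atoms by environment: 7× C (X4) → no; 1× N (X3) → no; 1× Cl (X1) → no; 1× O (X2) → match; 1× F (X1) → no.
That gives 1 matching atom.

1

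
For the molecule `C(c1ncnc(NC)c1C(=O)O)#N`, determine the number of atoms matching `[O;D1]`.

The query [O;D1] means: aliphatic oxygen bonded to exactly one heavy atom.
Check the 13 heavy atoms by environment: 2× n (aromatic, D2) → no; 1× c (aromatic, D2) → no; 3× c (aromatic, D3) → no; 1× C (D2) → no; 1× N (D1) → no; 1× C (D3) → no; 2× O (D1) → match; 1× N (D2) → no; 1× C (D1) → no.
That gives 2 matching atoms.

2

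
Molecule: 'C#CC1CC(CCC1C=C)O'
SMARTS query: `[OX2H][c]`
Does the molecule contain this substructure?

The pattern [OX2H][c] describes a hydroxyl oxygen attached to an aromatic carbon — a phenol.
The closest candidate here is a hydroxyl group (-OH), but the -OH is on an aliphatic carbon, not an aromatic c. No other fragment satisfies the full query, so there is no match.

No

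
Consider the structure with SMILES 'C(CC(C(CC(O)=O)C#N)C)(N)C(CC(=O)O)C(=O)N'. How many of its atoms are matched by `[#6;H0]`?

4

The query [#6;H0] means: any carbon with no attached hydrogen.
Check the 20 heavy atoms by environment: 3× C (H2) → no; 4× C (H1) → no; 1× C (H3) → no; 2× N (H2) → no; 4× C (H0) → match; 3× O (H0) → no; 2× O (H1) → no; 1× N (H0) → no.
That gives 4 matching atoms.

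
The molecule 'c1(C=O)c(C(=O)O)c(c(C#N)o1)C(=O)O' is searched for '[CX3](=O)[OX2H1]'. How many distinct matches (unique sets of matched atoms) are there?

2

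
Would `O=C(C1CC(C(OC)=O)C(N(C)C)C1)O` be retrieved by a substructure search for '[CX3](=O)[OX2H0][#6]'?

Yes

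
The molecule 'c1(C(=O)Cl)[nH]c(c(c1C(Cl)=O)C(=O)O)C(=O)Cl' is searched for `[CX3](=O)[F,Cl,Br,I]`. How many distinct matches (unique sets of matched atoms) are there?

[CX3](=O)[F,Cl,Br,I] is the SMARTS for an acyl halide: a carbonyl carbon bonded to a halogen.
The molecule carries 3 separate instances of an acyl chloride (-C(=O)Cl) meeting every constraint; each maps to a distinct set of atoms, giving 3 matches.

3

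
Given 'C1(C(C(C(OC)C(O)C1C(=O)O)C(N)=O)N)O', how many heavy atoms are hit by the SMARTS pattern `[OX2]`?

The query [OX2] means: aliphatic oxygen with two total connections — ether, hydroxyl, or ester single-bond O.
Check the 17 heavy atoms by environment: 7× C (X4) → no; 2× C (X3) → no; 2× O (X1) → no; 4× O (X2) → match; 2× N (X3) → no.
That gives 4 matching atoms.

4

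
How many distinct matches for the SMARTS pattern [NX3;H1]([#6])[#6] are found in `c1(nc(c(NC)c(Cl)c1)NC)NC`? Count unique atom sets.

[NX3;H1]([#6])[#6] is the SMARTS for a secondary amine: a trivalent nitrogen with one H, bonded to two carbons.
The molecule carries 3 separate instances of an N-methylamino group (-NHCH3) meeting every constraint; each maps to a distinct set of atoms, giving 3 matches.

3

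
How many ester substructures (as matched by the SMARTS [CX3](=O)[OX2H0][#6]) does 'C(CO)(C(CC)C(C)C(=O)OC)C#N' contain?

[CX3](=O)[OX2H0][#6] is the SMARTS for an ester: a carbonyl carbon bonded to an oxygen that is itself bonded to carbon (no H on that O).
Exactly one fragment in the molecule meets all constraints, giving 1 match.

1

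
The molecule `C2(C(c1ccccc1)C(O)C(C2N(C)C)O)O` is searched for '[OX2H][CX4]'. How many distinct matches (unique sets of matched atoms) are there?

3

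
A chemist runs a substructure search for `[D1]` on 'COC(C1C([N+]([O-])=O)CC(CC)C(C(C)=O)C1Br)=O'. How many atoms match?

The query [D1] means: atom with exactly one heavy-atom neighbour (degree 1).
Check the 19 heavy atoms by environment: 7× C (D3) → no; 2× C (D2) → no; 1× Br (D1) → match; 3× C (D1) → match; 1× N (charge +1, D3) → no; 1× O (charge -1, D1) → match; 3× O (D1) → match; 1× O (D2) → no.
Summing the matching environments: 1 + 3 + 1 + 3 = 8 matching atoms.

8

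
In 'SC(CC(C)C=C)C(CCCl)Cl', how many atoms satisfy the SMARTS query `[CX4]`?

7

The query [CX4] means: C with X4: aliphatic carbon with exactly 4 total connections (bonds + H).
Check the 12 heavy atoms by environment: 7× C (X4) → match; 1× S (X2) → no; 2× C (X3) → no; 2× Cl (X1) → no.
That gives 7 matching atoms.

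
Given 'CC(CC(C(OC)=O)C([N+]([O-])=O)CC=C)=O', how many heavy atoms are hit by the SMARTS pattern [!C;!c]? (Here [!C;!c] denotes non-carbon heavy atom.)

6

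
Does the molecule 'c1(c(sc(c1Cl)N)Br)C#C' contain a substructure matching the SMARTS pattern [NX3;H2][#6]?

Yes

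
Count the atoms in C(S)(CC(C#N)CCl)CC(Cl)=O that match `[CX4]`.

5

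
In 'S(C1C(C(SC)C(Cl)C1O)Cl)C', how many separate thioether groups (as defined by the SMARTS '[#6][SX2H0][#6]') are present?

[#6][SX2H0][#6] is the SMARTS for a thioether: an aliphatic sulfur bridging two carbons with no H on the sulfur.
The molecule carries 2 separate instances of a methylthio ether (-SCH3) meeting every constraint; each maps to a distinct set of atoms, giving 2 matches.

2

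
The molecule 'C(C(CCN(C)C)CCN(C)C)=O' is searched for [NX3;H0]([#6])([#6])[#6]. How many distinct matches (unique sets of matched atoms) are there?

[NX3;H0]([#6])([#6])[#6] is the SMARTS for a tertiary amine: a trivalent nitrogen with no H, bonded to three carbons.
The molecule carries 2 separate instances of a dimethylamino group (-N(CH3)2) meeting every constraint; each maps to a distinct set of atoms, giving 2 matches.

2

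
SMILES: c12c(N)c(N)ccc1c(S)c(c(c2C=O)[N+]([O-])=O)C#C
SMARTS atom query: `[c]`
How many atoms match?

10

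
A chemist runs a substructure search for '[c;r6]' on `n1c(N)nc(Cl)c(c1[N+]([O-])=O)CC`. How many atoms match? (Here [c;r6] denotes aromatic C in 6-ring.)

4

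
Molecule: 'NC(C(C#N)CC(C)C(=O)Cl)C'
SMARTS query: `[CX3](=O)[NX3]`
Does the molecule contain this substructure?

No

The pattern [CX3](=O)[NX3] describes a carbonyl carbon bonded to a trivalent nitrogen — an amide.
The closest candidate here is a primary amino group (-NH2), but the -NH2 is not attached to a carbonyl carbon. No other fragment satisfies the full query, so there is no match.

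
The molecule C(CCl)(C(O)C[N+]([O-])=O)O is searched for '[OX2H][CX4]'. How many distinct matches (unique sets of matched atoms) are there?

2

[OX2H][CX4] is the SMARTS for an aliphatic alcohol: a hydroxyl oxygen bound to an sp3 (X4) carbon.
The molecule carries 2 separate instances of a hydroxyl group (-OH) meeting every constraint; each maps to a distinct set of atoms, giving 2 matches.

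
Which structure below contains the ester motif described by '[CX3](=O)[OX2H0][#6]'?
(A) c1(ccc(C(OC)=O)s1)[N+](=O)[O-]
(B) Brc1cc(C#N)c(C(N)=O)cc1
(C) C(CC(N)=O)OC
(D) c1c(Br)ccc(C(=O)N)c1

A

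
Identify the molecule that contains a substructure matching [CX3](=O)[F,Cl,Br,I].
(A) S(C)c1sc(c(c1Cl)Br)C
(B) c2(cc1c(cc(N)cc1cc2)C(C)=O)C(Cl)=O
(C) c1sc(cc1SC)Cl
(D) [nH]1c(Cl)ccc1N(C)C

[CX3](=O)[F,Cl,Br,I] describes a carbonyl carbon bonded to a halogen (an acyl halide).
(A) has a chloro substituent but the Cl is not on a carbonyl carbon.
(B) contains an acyl chloride (-C(=O)Cl), which satisfies every atom and bond constraint.
(C) has a chloro substituent but the Cl is not on a carbonyl carbon.
(D) has a chloro substituent but the Cl is not on a carbonyl carbon.
So the answer is (B).

B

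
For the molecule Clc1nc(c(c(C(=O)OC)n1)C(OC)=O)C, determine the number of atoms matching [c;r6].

4

Check the 16 heavy atoms by environment: 2× n (aromatic, in 6-ring) → no; 4× c (aromatic, in 6-ring) → match; 5× C (acyclic) → no; 4× O (acyclic) → no; 1× Cl (acyclic) → no.
That gives 4 matching atoms.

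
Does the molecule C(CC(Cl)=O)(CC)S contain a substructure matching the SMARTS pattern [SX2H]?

The pattern [SX2H] describes an aliphatic sulfur with two connections, one being H — a thiol.
The molecule carries a thiol (-SH), whose atoms satisfy every constraint of the query, so the pattern matches.

Yes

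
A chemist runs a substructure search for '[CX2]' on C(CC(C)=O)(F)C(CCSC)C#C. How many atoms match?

2

The query [CX2] means: C with X2: aliphatic carbon with exactly 2 total connections.
Check the 13 heavy atoms by environment: 7× C (X4) → no; 2× C (X2) → match; 1× C (X3) → no; 1× O (X1) → no; 1× S (X2) → no; 1× F (X1) → no.
That gives 2 matching atoms.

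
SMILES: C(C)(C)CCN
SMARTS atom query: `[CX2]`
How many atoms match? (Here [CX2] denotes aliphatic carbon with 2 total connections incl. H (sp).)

Check the 6 heavy atoms by environment: 5× C (X4) → no; 1× N (X3) → no.
No environment satisfies the query, so 0 matching atoms.

0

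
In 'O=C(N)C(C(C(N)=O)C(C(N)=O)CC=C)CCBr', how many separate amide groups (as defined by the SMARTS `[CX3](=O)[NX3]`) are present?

3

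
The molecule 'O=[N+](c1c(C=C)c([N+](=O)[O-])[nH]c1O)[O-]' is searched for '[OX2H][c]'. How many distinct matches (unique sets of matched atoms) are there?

1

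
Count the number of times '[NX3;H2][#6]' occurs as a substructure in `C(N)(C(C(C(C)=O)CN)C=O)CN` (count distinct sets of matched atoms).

3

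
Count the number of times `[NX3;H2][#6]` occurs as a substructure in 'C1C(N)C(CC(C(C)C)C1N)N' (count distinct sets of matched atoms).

[NX3;H2][#6] is the SMARTS for a primary amine: a trivalent nitrogen with two H attached to carbon.
The molecule carries 3 separate instances of a primary amino group (-NH2) meeting every constraint; each maps to a distinct set of atoms, giving 3 matches.

3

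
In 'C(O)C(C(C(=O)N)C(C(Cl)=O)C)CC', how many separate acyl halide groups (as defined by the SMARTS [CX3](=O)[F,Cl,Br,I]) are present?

1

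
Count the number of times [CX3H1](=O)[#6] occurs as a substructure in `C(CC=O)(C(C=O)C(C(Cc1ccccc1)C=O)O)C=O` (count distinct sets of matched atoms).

4

[CX3H1](=O)[#6] is the SMARTS for an aldehyde: an sp2 carbon with one H, double-bonded to O and single-bonded to carbon.
The molecule carries 4 separate instances of an aldehyde (-CHO) meeting every constraint; each maps to a distinct set of atoms, giving 4 matches.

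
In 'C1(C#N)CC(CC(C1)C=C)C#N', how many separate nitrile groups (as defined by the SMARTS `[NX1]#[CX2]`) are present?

2

[NX1]#[CX2] is the SMARTS for a nitrile: a nitrogen triple-bonded to a two-connected carbon.
The molecule carries 2 separate instances of a nitrile (-C#N) meeting every constraint; each maps to a distinct set of atoms, giving 2 matches.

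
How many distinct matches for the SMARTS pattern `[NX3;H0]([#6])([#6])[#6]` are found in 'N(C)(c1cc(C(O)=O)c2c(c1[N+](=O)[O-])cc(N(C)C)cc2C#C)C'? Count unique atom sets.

[NX3;H0]([#6])([#6])[#6] is the SMARTS for a tertiary amine: a trivalent nitrogen with no H, bonded to three carbons.
The molecule carries 2 separate instances of a dimethylamino group (-N(CH3)2) meeting every constraint; each maps to a distinct set of atoms, giving 2 matches.

2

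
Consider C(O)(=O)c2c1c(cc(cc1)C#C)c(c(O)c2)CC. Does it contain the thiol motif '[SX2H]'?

No

The pattern [SX2H] describes an aliphatic sulfur with two connections, one being H — a thiol.
The closest candidate here is a hydroxyl group (-OH), but it is an -OH, not an -SH. No other fragment satisfies the full query, so there is no match.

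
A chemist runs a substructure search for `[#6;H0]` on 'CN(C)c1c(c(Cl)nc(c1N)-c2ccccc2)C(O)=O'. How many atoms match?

Check the 20 heavy atoms by environment: 1× n (aromatic, H0) → no; 6× c (aromatic, H0) → match; 1× N (H2) → no; 1× C (H0) → match; 1× O (H0) → no; 1× O (H1) → no; 1× Cl (H0) → no; 5× c (aromatic, H1) → no; 1× N (H0) → no; 2× C (H3) → no.
Summing the matching environments: 6 + 1 = 7 matching atoms.

7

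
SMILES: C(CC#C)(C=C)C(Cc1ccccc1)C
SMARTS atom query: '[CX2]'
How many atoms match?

The query [CX2] means: C with X2: aliphatic carbon with exactly 2 total connections.
Check the 15 heavy atoms by environment: 5× C (X4) → no; 6× c (aromatic, X3) → no; 2× C (X3) → no; 2× C (X2) → match.
That gives 2 matching atoms.

2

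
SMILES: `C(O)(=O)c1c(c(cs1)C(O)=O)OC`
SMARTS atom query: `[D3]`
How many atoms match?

5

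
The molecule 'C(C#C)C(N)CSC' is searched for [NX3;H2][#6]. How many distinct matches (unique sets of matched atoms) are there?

[NX3;H2][#6] is the SMARTS for a primary amine: a trivalent nitrogen with two H attached to carbon.
Exactly one fragment in the molecule meets all constraints, giving 1 match.

1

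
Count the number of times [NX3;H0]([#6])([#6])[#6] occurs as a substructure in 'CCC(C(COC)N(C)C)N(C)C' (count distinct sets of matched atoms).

[NX3;H0]([#6])([#6])[#6] is the SMARTS for a tertiary amine: a trivalent nitrogen with no H, bonded to three carbons.
The molecule carries 2 separate instances of a dimethylamino group (-N(CH3)2) meeting every constraint; each maps to a distinct set of atoms, giving 2 matches.

2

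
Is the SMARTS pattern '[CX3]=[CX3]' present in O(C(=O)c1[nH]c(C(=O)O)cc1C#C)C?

No

The pattern [CX3]=[CX3] describes a non-aromatic C=C double bond between two sp2 carbons — an alkene.
The closest candidate here is an ethynyl group (-C#CH), but the C-C bond is a triple bond, not a double bond. No other fragment satisfies the full query, so there is no match.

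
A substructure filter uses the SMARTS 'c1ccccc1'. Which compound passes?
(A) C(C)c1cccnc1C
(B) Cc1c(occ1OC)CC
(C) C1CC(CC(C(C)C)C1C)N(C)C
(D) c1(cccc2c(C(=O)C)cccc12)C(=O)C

D

c1ccccc1 describes six aromatic carbons in a ring (a benzene ring).
(A) has a methyl group (-CH3) but no six-membered all-carbon aromatic ring is present.
(B) has a methyl group (-CH3) but no six-membered all-carbon aromatic ring is present.
(C) has a methyl group (-CH3) but no six-membered all-carbon aromatic ring is present.
(D) contains the required atom environment, so the pattern matches.
So the answer is (D).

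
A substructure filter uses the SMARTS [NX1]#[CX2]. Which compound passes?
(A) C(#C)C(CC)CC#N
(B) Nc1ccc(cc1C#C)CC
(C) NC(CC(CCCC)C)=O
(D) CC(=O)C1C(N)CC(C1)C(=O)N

A

[NX1]#[CX2] describes a nitrogen triple-bonded to a two-connected carbon (a nitrile).
(A) contains a nitrile (-C#N), which satisfies every atom and bond constraint.
(B) has a primary amino group (-NH2) but the nitrogen is NX3 (three connections), not NX1 triple-bonded.
(C) has a primary amide (-C(=O)NH2) but the nitrogen is NX3, not NX1.
(D) has a primary amide (-C(=O)NH2) but the nitrogen is NX3, not NX1.
So the answer is (A).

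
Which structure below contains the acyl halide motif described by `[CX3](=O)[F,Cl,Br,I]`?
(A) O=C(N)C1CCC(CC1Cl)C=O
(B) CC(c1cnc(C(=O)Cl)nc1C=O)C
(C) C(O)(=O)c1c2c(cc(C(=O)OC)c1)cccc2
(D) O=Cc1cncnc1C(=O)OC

[CX3](=O)[F,Cl,Br,I] describes a carbonyl carbon bonded to a halogen (an acyl halide).
(A) has a chloro substituent but the Cl is not on a carbonyl carbon.
(B) contains an acyl chloride (-C(=O)Cl), which satisfies every atom and bond constraint.
(C) has a methyl-ester group (-C(=O)OCH3) but the carbonyl is bonded to -O-C, not to a halogen.
(D) has a methyl-ester group (-C(=O)OCH3) but the carbonyl is bonded to -O-C, not to a halogen.
So the answer is (B).

B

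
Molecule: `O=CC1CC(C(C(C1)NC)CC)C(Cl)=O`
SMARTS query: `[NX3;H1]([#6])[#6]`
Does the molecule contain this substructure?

Yes

The pattern [NX3;H1]([#6])[#6] describes a trivalent nitrogen with one H, bonded to two carbons — a secondary amine.
The molecule carries an N-methylamino group (-NHCH3), whose atoms satisfy every constraint of the query, so the pattern matches.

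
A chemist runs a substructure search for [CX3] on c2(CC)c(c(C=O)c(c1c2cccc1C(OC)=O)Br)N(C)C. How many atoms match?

2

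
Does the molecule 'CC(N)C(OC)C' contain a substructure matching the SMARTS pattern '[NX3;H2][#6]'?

Yes

The pattern [NX3;H2][#6] describes a trivalent nitrogen with two H attached to carbon — a primary amine.
The molecule carries a primary amino group (-NH2), whose atoms satisfy every constraint of the query, so the pattern matches.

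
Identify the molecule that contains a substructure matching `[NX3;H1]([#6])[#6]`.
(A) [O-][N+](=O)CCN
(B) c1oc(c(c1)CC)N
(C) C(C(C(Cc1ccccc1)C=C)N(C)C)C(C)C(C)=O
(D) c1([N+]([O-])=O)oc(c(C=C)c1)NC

[NX3;H1]([#6])[#6] describes a trivalent nitrogen with one H, bonded to two carbons (a secondary amine).
(A) has a primary amino group (-NH2) but the nitrogen has H2 and only one carbon neighbour.
(B) has a primary amino group (-NH2) but the nitrogen has H2 and only one carbon neighbour.
(C) has a dimethylamino group (-N(CH3)2) but the nitrogen has H0, not H1.
(D) contains an N-methylamino group (-NHCH3), which satisfies every atom and bond constraint.
So the answer is (D).

D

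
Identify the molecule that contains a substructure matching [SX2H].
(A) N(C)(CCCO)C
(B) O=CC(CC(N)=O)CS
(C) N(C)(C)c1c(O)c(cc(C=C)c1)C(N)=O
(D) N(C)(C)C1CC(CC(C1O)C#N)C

B

[SX2H] describes an aliphatic sulfur with two connections, one being H (a thiol).
(A) has a hydroxyl group (-OH) but it is an -OH, not an -SH.
(B) contains a thiol (-SH), which satisfies every atom and bond constraint.
(C) has a hydroxyl group (-OH) but it is an -OH, not an -SH.
(D) has a hydroxyl group (-OH) but it is an -OH, not an -SH.
So the answer is (B).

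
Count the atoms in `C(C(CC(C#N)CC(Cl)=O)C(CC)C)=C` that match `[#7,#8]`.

The query [#7,#8] means: nitrogen or oxygen (comma = OR).
Check the 15 heavy atoms by environment: 12× C → no; 1× O → match; 1× Cl → no; 1× N → match.
Summing the matching environments: 1 + 1 = 2 matching atoms.

2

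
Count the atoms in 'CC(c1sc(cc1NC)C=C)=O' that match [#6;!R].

5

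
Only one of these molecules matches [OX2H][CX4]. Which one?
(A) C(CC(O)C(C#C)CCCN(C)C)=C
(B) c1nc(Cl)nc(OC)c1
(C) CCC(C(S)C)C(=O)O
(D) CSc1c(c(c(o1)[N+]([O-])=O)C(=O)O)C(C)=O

A

[OX2H][CX4] describes a hydroxyl oxygen bound to an sp3 (X4) carbon (an aliphatic alcohol).
(A) contains a hydroxyl group (-OH), which satisfies every atom and bond constraint.
(B) has a methoxy ether (-OCH3) but the oxygen has H0 (ether), not H1.
(C) has a carboxylic acid group (-C(=O)OH) but the -OH is on a CX3 carbonyl carbon, not a CX4 carbon.
(D) has a carboxylic acid group (-C(=O)OH) but the -OH is on a CX3 carbonyl carbon, not a CX4 carbon.
So the answer is (A).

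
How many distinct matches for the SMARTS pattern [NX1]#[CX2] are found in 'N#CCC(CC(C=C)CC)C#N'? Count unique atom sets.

2

[NX1]#[CX2] is the SMARTS for a nitrile: a nitrogen triple-bonded to a two-connected carbon.
The molecule carries 2 separate instances of a nitrile (-C#N) meeting every constraint; each maps to a distinct set of atoms, giving 2 matches.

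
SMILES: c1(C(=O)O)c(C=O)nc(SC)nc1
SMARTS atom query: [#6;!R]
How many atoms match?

3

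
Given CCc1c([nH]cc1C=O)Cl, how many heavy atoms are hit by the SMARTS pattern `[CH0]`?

0

Check the 10 heavy atoms by environment: 1× n (aromatic, H1) → no; 1× c (aromatic, H1) → no; 3× c (aromatic, H0) → no; 1× C (H2) → no; 1× C (H3) → no; 1× C (H1) → no; 1× O (H0) → no; 1× Cl (H0) → no.
No environment satisfies the query, so 0 matching atoms.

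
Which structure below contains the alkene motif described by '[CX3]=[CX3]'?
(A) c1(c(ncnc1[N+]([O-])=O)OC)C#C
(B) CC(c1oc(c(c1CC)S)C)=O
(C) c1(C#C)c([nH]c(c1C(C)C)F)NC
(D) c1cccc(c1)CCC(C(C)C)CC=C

D

[CX3]=[CX3] describes a non-aromatic C=C double bond between two sp2 carbons (an alkene).
(A) has an ethynyl group (-C#CH) but the C-C bond is a triple bond, not a double bond.
(B) has an ethyl group (-CH2CH3) but its C-C bond is a single bond between CX4 carbons, not CX3=CX3.
(C) has an ethynyl group (-C#CH) but the C-C bond is a triple bond, not a double bond.
(D) contains a vinyl group (-CH=CH2), which satisfies every atom and bond constraint.
So the answer is (D).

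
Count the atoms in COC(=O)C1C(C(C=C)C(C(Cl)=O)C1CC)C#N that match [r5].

5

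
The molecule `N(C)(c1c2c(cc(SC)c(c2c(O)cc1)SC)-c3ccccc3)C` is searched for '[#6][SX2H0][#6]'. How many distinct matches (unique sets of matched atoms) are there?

[#6][SX2H0][#6] is the SMARTS for a thioether: an aliphatic sulfur bridging two carbons with no H on the sulfur.
The molecule carries 2 separate instances of a methylthio ether (-SCH3) meeting every constraint; each maps to a distinct set of atoms, giving 2 matches.

2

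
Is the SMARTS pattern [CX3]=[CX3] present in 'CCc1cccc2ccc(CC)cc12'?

No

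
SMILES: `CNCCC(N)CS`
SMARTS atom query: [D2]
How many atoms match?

4

The query [D2] means: atom with exactly two heavy-atom neighbours.
Check the 8 heavy atoms by environment: 3× C (D2) → match; 1× C (D3) → no; 1× S (D1) → no; 1× N (D1) → no; 1× N (D2) → match; 1× C (D1) → no.
Summing the matching environments: 3 + 1 = 4 matching atoms.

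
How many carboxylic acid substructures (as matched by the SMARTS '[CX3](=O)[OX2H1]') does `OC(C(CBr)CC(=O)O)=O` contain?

[CX3](=O)[OX2H1] is the SMARTS for a carboxylic acid: an sp2 carbon double-bonded to O and single-bonded to an -OH oxygen.
The molecule carries 2 separate instances of a carboxylic acid group (-C(=O)OH) meeting every constraint; each maps to a distinct set of atoms, giving 2 matches.

2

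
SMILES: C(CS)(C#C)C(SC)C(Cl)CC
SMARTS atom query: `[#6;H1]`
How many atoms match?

4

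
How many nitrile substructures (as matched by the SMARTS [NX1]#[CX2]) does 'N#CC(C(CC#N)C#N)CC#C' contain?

3

[NX1]#[CX2] is the SMARTS for a nitrile: a nitrogen triple-bonded to a two-connected carbon.
The molecule carries 3 separate instances of a nitrile (-C#N) meeting every constraint; each maps to a distinct set of atoms, giving 3 matches.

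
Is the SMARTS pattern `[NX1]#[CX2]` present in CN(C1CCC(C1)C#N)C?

Yes

The pattern [NX1]#[CX2] describes a nitrogen triple-bonded to a two-connected carbon — a nitrile.
The molecule carries a nitrile (-C#N), whose atoms satisfy every constraint of the query, so the pattern matches.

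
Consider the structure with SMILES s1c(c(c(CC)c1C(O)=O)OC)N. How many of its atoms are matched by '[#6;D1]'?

2

Check the 13 heavy atoms by environment: 1× s (aromatic, D2) → no; 4× c (aromatic, D3) → no; 1× O (D2) → no; 2× C (D1) → match; 1× C (D3) → no; 2× O (D1) → no; 1× C (D2) → no; 1× N (D1) → no.
That gives 2 matching atoms.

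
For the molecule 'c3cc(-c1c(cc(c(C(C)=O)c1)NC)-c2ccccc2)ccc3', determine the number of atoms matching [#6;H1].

The query [#6;H1] means: any carbon bearing exactly one hydrogen.
Check the 23 heavy atoms by environment: 12× c (aromatic, H1) → match; 6× c (aromatic, H0) → no; 1× C (H0) → no; 1× O (H0) → no; 2× C (H3) → no; 1× N (H1) → no.
That gives 12 matching atoms.

12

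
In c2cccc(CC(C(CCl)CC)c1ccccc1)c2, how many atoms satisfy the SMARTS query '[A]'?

7

Check the 19 heavy atoms by environment: 6× C → match; 1× Cl → match; 12× c (aromatic) → no.
Summing the matching environments: 6 + 1 = 7 matching atoms.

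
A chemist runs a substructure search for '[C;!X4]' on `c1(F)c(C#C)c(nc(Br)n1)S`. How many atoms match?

The query [C;!X4] means: aliphatic carbon that does not have four total connections.
Check the 11 heavy atoms by environment: 2× n (aromatic, X2) → no; 4× c (aromatic, X3) → no; 2× C (X2) → match; 1× Br (X1) → no; 1× F (X1) → no; 1× S (X2) → no.
That gives 2 matching atoms.

2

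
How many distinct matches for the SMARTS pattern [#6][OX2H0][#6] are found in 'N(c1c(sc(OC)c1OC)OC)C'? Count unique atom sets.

3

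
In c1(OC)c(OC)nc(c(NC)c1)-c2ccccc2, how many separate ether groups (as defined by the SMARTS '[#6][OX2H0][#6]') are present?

2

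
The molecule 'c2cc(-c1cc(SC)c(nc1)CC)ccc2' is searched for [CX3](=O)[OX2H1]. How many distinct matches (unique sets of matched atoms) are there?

[CX3](=O)[OX2H1] is the SMARTS for a carboxylic acid: an sp2 carbon double-bonded to O and single-bonded to an -OH oxygen.
No fragment in the molecule satisfies every constraint, giving 0 matches.

0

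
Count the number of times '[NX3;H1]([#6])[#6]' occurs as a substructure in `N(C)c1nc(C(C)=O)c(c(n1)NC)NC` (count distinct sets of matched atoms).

[NX3;H1]([#6])[#6] is the SMARTS for a secondary amine: a trivalent nitrogen with one H, bonded to two carbons.
The molecule carries 3 separate instances of an N-methylamino group (-NHCH3) meeting every constraint; each maps to a distinct set of atoms, giving 3 matches.

3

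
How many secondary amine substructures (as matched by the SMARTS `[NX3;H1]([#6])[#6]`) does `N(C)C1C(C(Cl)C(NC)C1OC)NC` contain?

3

[NX3;H1]([#6])[#6] is the SMARTS for a secondary amine: a trivalent nitrogen with one H, bonded to two carbons.
The molecule carries 3 separate instances of an N-methylamino group (-NHCH3) meeting every constraint; each maps to a distinct set of atoms, giving 3 matches.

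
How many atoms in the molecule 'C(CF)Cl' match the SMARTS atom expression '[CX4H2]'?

2

Check the 4 heavy atoms by environment: 2× C (H2, X4) → match; 1× Cl (H0, X1) → no; 1× F (H0, X1) → no.
That gives 2 matching atoms.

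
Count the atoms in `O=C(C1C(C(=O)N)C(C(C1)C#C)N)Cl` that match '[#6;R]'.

5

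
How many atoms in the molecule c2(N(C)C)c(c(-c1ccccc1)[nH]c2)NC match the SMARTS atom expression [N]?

The query [N] means: uppercase N matches aliphatic (non-aromatic) nitrogen only.
Check the 16 heavy atoms by environment: 1× n (aromatic) → no; 10× c (aromatic) → no; 2× N → match; 3× C → no.
That gives 2 matching atoms.

2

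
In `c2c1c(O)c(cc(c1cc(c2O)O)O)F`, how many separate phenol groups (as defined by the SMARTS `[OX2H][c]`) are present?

4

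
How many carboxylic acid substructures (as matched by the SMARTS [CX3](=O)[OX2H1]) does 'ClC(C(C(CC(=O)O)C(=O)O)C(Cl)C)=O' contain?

2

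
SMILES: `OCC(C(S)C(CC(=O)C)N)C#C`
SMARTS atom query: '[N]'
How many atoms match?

1

Check the 13 heavy atoms by environment: 9× C → no; 1× S → no; 2× O → no; 1× N → match.
That gives 1 matching atom.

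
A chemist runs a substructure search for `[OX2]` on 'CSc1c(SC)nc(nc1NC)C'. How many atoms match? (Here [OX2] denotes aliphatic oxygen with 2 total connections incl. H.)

0

The query [OX2] means: aliphatic oxygen with two total connections — ether, hydroxyl, or ester single-bond O.
Check the 13 heavy atoms by environment: 2× n (aromatic, X2) → no; 4× c (aromatic, X3) → no; 4× C (X4) → no; 2× S (X2) → no; 1× N (X3) → no.
No environment satisfies the query, so 0 matching atoms.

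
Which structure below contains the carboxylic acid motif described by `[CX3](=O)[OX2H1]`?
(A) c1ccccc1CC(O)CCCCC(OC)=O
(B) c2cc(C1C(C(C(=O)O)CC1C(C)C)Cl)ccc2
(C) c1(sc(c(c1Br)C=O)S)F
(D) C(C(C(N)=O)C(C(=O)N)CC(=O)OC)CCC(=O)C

[CX3](=O)[OX2H1] describes an sp2 carbon double-bonded to O and single-bonded to an -OH oxygen (a carboxylic acid).
(A) has a methyl-ester group (-C(=O)OCH3) but the singly-bonded O has no H (OX2H0, not OX2H1).
(B) contains a carboxylic acid group (-C(=O)OH), which satisfies every atom and bond constraint.
(C) has an aldehyde (-CHO) but there is no singly-bonded oxygen on the carbonyl carbon.
(D) has a methyl-ester group (-C(=O)OCH3) but the singly-bonded O has no H (OX2H0, not OX2H1).
So the answer is (B).

B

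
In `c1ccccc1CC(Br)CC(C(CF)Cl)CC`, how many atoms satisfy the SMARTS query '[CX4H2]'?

Check the 17 heavy atoms by environment: 4× C (H2, X4) → match; 3× C (H1, X4) → no; 1× c (aromatic, H0, X3) → no; 5× c (aromatic, H1, X3) → no; 1× F (H0, X1) → no; 1× Cl (H0, X1) → no; 1× C (H3, X4) → no; 1× Br (H0, X1) → no.
That gives 4 matching atoms.

4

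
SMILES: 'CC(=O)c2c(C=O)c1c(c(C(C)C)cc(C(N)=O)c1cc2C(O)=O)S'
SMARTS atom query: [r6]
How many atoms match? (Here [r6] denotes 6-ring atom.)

The query [r6] means: r6 matches atoms in a six-membered ring.
Check the 25 heavy atoms by environment: 10× c (aromatic, in 6-ring) → match; 8× C (acyclic) → no; 1× S (acyclic) → no; 5× O (acyclic) → no; 1× N (acyclic) → no.
That gives 10 matching atoms.

10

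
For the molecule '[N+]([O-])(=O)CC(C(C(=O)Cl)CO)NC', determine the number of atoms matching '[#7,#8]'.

6

The query [#7,#8] means: nitrogen or oxygen (comma = OR).
Check the 13 heavy atoms by environment: 6× C → no; 3× O → match; 1× Cl → no; 1× N (charge +1) → match; 1× O (charge -1) → match; 1× N → match.
Summing the matching environments: 3 + 1 + 1 + 1 = 6 matching atoms.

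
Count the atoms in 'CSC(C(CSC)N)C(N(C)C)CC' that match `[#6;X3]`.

0

The query [#6;X3] means: any carbon (aromatic or not) with three total connections.
Check the 14 heavy atoms by environment: 10× C (X4) → no; 2× N (X3) → no; 2× S (X2) → no.
No environment satisfies the query, so 0 matching atoms.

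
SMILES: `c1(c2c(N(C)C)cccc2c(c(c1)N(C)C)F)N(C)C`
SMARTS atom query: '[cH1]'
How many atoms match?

The query [cH1] means: aromatic carbon bearing exactly one hydrogen.
Check the 20 heavy atoms by environment: 6× c (aromatic, H0) → no; 4× c (aromatic, H1) → match; 3× N (H0) → no; 6× C (H3) → no; 1× F (H0) → no.
That gives 4 matching atoms.

4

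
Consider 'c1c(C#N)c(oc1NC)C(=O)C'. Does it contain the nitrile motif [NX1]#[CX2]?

Yes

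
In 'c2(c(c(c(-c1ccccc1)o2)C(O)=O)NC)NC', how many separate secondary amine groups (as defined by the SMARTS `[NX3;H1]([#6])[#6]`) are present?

[NX3;H1]([#6])[#6] is the SMARTS for a secondary amine: a trivalent nitrogen with one H, bonded to two carbons.
The molecule carries 2 separate instances of an N-methylamino group (-NHCH3) meeting every constraint; each maps to a distinct set of atoms, giving 2 matches.

2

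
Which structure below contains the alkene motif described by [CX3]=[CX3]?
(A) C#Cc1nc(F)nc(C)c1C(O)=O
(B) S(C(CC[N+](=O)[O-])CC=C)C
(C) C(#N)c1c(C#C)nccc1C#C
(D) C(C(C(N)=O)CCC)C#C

B

[CX3]=[CX3] describes a non-aromatic C=C double bond between two sp2 carbons (an alkene).
(A) has an ethynyl group (-C#CH) but the C-C bond is a triple bond, not a double bond.
(B) contains a vinyl group (-CH=CH2), which satisfies every atom and bond constraint.
(C) has an ethynyl group (-C#CH) but the C-C bond is a triple bond, not a double bond.
(D) has an ethynyl group (-C#CH) but the C-C bond is a triple bond, not a double bond.
So the answer is (B).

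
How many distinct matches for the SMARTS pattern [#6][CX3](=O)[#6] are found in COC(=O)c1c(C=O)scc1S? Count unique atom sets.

0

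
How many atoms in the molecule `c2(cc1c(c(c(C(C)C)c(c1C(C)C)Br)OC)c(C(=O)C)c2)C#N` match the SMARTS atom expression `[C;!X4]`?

The query [C;!X4] means: aliphatic carbon that does not have four total connections.
Check the 24 heavy atoms by environment: 10× c (aromatic, X3) → no; 1× C (X2) → match; 1× N (X1) → no; 8× C (X4) → no; 1× O (X2) → no; 1× C (X3) → match; 1× O (X1) → no; 1× Br (X1) → no.
Summing the matching environments: 1 + 1 = 2 matching atoms.

2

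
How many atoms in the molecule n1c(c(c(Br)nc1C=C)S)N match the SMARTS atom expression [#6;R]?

4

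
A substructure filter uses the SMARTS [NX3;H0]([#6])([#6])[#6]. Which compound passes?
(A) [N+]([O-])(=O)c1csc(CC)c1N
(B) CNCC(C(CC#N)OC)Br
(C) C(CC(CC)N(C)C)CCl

C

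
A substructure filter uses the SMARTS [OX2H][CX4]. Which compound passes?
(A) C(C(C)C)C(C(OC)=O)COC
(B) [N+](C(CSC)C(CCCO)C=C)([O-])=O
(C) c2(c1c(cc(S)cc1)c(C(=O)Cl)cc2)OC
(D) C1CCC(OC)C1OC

B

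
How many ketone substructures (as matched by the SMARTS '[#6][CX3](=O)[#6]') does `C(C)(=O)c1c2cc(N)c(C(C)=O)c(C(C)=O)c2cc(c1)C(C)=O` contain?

4

[#6][CX3](=O)[#6] is the SMARTS for a ketone: a carbonyl carbon (no H) flanked by two carbons.
The molecule carries 4 separate instances of an acetyl/ketone group (-C(=O)CH3) meeting every constraint; each maps to a distinct set of atoms, giving 4 matches.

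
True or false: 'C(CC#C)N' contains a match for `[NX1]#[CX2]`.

The pattern [NX1]#[CX2] describes a nitrogen triple-bonded to a two-connected carbon — a nitrile.
The closest candidate here is a primary amino group (-NH2), but the nitrogen is NX3 (three connections), not NX1 triple-bonded. No other fragment satisfies the full query, so there is no match.

False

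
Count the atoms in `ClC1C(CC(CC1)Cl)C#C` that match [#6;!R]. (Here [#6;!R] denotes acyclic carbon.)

2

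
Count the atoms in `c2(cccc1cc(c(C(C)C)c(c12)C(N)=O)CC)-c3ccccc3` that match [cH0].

The query [cH0] means: aromatic carbon with no attached hydrogen (substituted or ring-fusion).
Check the 24 heavy atoms by environment: 7× c (aromatic, H0) → match; 9× c (aromatic, H1) → no; 1× C (H0) → no; 1× O (H0) → no; 1× N (H2) → no; 1× C (H2) → no; 3× C (H3) → no; 1× C (H1) → no.
That gives 7 matching atoms.

7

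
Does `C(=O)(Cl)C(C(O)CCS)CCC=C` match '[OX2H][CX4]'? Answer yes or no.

The pattern [OX2H][CX4] describes a hydroxyl oxygen bound to an sp3 (X4) carbon — an aliphatic alcohol.
The molecule carries a hydroxyl group (-OH), whose atoms satisfy every constraint of the query, so the pattern matches.

Yes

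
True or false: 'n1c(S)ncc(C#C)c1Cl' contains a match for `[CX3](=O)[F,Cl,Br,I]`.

The pattern [CX3](=O)[F,Cl,Br,I] describes a carbonyl carbon bonded to a halogen — an acyl halide.
The closest candidate here is a chloro substituent, but the Cl is not on a carbonyl carbon. No other fragment satisfies the full query, so there is no match.

False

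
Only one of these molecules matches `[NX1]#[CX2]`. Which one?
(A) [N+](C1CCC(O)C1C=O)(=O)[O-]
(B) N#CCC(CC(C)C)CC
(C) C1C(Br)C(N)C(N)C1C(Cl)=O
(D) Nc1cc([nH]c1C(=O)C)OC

[NX1]#[CX2] describes a nitrogen triple-bonded to a two-connected carbon (a nitrile).
(A) has a nitro group (-[N+](=O)[O-]) but there is no C#N triple bond.
(B) contains a nitrile (-C#N), which satisfies every atom and bond constraint.
(C) has a primary amino group (-NH2) but the nitrogen is NX3 (three connections), not NX1 triple-bonded.
(D) has a primary amino group (-NH2) but the nitrogen is NX3 (three connections), not NX1 triple-bonded.
So the answer is (B).

B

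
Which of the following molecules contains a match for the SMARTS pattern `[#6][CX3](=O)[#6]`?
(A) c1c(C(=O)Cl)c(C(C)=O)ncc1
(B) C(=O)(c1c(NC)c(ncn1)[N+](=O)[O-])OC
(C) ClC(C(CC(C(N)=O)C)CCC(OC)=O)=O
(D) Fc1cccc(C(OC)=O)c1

A

[#6][CX3](=O)[#6] describes a carbonyl carbon (no H) flanked by two carbons (a ketone).
(A) contains an acetyl/ketone group (-C(=O)CH3), which satisfies every atom and bond constraint.
(B) has a methyl-ester group (-C(=O)OCH3) but one neighbour of the carbonyl carbon is O, not C.
(C) has a primary amide (-C(=O)NH2) but one neighbour of the carbonyl carbon is N, not C.
(D) has a methyl-ester group (-C(=O)OCH3) but one neighbour of the carbonyl carbon is O, not C.
So the answer is (A).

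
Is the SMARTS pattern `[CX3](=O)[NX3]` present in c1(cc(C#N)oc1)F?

The pattern [CX3](=O)[NX3] describes a carbonyl carbon bonded to a trivalent nitrogen — an amide.
The closest candidate here is a nitrile (-C#N), but the nitrile N is NX1 (triple-bonded), not NX3. No other fragment satisfies the full query, so there is no match.

No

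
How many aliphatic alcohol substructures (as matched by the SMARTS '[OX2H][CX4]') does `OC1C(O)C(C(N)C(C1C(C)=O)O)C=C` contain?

[OX2H][CX4] is the SMARTS for an aliphatic alcohol: a hydroxyl oxygen bound to an sp3 (X4) carbon.
The molecule carries 3 separate instances of a hydroxyl group (-OH) meeting every constraint; each maps to a distinct set of atoms, giving 3 matches.

3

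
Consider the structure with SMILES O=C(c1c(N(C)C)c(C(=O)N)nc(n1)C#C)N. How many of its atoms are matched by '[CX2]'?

2

The query [CX2] means: C with X2: aliphatic carbon with exactly 2 total connections.
Check the 17 heavy atoms by environment: 2× n (aromatic, X2) → no; 4× c (aromatic, X3) → no; 2× C (X3) → no; 2× O (X1) → no; 3× N (X3) → no; 2× C (X4) → no; 2× C (X2) → match.
That gives 2 matching atoms.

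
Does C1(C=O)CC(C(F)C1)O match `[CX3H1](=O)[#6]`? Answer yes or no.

Yes

The pattern [CX3H1](=O)[#6] describes an sp2 carbon with one H, double-bonded to O and single-bonded to carbon — an aldehyde.
The molecule carries an aldehyde (-CHO), whose atoms satisfy every constraint of the query, so the pattern matches.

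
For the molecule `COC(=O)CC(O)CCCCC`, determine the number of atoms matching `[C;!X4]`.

The query [C;!X4] means: aliphatic carbon that does not have four total connections.
Check the 12 heavy atoms by environment: 8× C (X4) → no; 2× O (X2) → no; 1× C (X3) → match; 1× O (X1) → no.
That gives 1 matching atom.

1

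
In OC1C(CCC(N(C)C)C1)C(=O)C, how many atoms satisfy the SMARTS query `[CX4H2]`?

Check the 13 heavy atoms by environment: 3× C (H1, X4) → no; 3× C (H2, X4) → match; 1× N (H0, X3) → no; 3× C (H3, X4) → no; 1× O (H1, X2) → no; 1× C (H0, X3) → no; 1× O (H0, X1) → no.
That gives 3 matching atoms.

3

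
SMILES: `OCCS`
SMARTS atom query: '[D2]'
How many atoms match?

2

The query [D2] means: atom with exactly two heavy-atom neighbours.
Check the 4 heavy atoms by environment: 2× C (D2) → match; 1× S (D1) → no; 1× O (D1) → no.
That gives 2 matching atoms.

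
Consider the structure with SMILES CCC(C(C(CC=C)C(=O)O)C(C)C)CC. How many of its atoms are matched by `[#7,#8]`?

2

The query [#7,#8] means: nitrogen or oxygen (comma = OR).
Check the 16 heavy atoms by environment: 14× C → no; 2× O → match.
That gives 2 matching atoms.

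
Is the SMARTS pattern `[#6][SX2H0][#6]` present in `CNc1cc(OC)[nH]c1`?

No

The pattern [#6][SX2H0][#6] describes an aliphatic sulfur bridging two carbons with no H on the sulfur — a thioether.
The closest candidate here is a methoxy ether (-OCH3), but the bridging atom is O, not S. No other fragment satisfies the full query, so there is no match.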